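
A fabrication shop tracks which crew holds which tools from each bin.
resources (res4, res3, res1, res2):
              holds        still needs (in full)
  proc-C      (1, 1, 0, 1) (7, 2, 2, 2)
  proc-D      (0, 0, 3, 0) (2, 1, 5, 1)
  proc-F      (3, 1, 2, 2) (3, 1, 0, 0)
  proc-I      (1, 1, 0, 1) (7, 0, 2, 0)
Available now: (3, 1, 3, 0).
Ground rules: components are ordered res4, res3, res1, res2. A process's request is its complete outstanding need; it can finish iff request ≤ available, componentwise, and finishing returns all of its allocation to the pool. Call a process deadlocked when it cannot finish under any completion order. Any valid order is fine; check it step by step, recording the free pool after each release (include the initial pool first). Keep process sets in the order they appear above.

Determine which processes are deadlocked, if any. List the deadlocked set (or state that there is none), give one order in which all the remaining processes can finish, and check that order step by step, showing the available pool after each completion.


Deadlocked set: proc-C and proc-I.
Key observation: the wall is res4: completing proc-F, proc-D brings the pool only to (6, 2, 8, 2), and all the rest need more.
One completion order for the rest: proc-F, proc-D. Verifying each step:
  pool = (3, 1, 3, 0)
  proc-F: need (3, 1, 0, 0) fits (3, 1, 3, 0); releases (3, 1, 2, 2), pool now (6, 2, 5, 2)
  proc-D: need (2, 1, 5, 1) fits (6, 2, 5, 2); releases (0, 0, 3, 0), pool now (6, 2, 8, 2)
The blocked processes can never fit:
  proc-C still needs (7, 2, 2, 2) but only (6, 2, 8, 2) is free — short on res4
  proc-I still needs (7, 0, 2, 0) but only (6, 2, 8, 2) is free — short on res4


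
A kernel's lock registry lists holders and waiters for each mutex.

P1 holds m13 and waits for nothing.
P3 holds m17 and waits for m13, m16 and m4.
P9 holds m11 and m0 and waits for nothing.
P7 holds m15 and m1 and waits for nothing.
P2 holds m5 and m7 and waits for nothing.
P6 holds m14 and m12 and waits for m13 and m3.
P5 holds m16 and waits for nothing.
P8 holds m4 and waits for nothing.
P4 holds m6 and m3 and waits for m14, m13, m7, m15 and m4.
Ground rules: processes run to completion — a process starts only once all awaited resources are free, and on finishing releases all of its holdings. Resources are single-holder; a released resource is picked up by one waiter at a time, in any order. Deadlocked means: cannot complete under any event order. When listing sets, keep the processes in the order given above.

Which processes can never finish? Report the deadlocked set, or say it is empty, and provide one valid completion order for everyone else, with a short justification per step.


Deadlocked set: P6 and P4.
Key observation: along P6 -> P4 -> P6, each member waits on what the next one holds — a deadlock; no other process is dragged down with it.
A valid finishing order for the others: P7, P5, P2, P8, P9, P1, P3.
Walking it through:
  P7 waits on nothing -> runs at once and releases m15 and m1
  P5 waits on nothing -> runs at once and releases m16
  P2 waits on nothing -> runs at once and releases m5 and m7
  P8 waits on nothing -> runs at once and releases m4
  P9 waits on nothing -> runs at once and releases m11 and m0
  P1 waits on nothing -> runs at once and releases m13
  P3: everything it awaited (m13, m16 and m4) is free; runs, freeing m17


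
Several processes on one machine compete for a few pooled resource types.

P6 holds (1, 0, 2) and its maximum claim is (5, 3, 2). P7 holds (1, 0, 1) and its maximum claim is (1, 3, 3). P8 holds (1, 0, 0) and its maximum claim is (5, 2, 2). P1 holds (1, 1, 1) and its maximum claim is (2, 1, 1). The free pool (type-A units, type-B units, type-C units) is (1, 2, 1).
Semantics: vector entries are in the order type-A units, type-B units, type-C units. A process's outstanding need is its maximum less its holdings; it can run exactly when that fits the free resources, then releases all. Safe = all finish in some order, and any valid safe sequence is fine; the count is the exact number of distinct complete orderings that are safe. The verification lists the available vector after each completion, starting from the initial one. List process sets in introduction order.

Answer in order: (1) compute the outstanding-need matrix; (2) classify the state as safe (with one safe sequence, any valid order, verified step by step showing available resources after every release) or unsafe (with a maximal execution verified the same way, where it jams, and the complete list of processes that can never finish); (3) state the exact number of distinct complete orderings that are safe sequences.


(1) Outstanding need per process (order type-A units, type-B units, type-C units):
  P6: (4, 3, 0)
  P7: (0, 3, 2)
  P8: (4, 2, 2)
  P1: (1, 0, 0)
(2) UNSAFE.
Key observation: after P1, P7 complete, (3, 3, 3) is the best the pool ever gets, yet each leftover process wants more type-A units.
Going as far as possible: P1, P7; after that, nothing fits. Verifying each step:
  pool = (1, 2, 1)
  P1 needs (1, 0, 0) <= (1, 2, 1) -> finishes; pool += (1, 1, 1) = (2, 3, 2)
  P7 needs (0, 3, 2) <= (2, 3, 2) -> finishes; pool += (1, 0, 1) = (3, 3, 3)
  P6 cannot run: need (4, 3, 0) vs free (3, 3, 3) (insufficient type-A units)
  P8 cannot run: need (4, 2, 2) vs free (3, 3, 3) (insufficient type-A units)
Permanently blocked: P6 and P8.
(3) Precisely 0 of the possible complete orderings are safe sequences.


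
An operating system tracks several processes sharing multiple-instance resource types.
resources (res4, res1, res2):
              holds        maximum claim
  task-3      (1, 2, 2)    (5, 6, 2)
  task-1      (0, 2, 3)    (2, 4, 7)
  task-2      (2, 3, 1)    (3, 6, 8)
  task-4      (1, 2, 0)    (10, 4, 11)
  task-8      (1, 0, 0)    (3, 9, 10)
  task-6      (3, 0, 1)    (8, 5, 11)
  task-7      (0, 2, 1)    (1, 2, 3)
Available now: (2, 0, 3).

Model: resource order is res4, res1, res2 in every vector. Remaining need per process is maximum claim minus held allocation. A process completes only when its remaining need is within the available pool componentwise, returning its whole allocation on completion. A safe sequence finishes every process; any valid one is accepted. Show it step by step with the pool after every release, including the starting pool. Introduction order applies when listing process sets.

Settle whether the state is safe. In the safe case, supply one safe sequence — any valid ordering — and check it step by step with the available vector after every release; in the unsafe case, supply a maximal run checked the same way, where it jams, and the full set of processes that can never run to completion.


The state is SAFE; one workable sequence: task-7, task-1, task-2, task-3, task-8, task-6, task-4.
Key observation: reading the order forward, task-1 is the first process whose need (2, 2, 4) meets the free pool (2, 2, 4) exactly on a resource it requests.
Verifying each step:
  pool = (2, 0, 3)
  task-7 needs (1, 0, 2) <= (2, 0, 3) -> finishes; pool += (0, 2, 1) = (2, 2, 4)
  task-1 needs (2, 2, 4) <= (2, 2, 4) -> finishes; pool += (0, 2, 3) = (2, 4, 7)
  task-2 needs (1, 3, 7) <= (2, 4, 7) -> finishes; pool += (2, 3, 1) = (4, 7, 8)
  task-3 needs (4, 4, 0) <= (4, 7, 8) -> finishes; pool += (1, 2, 2) = (5, 9, 10)
  task-8 needs (2, 9, 10) <= (5, 9, 10) -> finishes; pool += (1, 0, 0) = (6, 9, 10)
  task-6 needs (5, 5, 10) <= (6, 9, 10) -> finishes; pool += (3, 0, 1) = (9, 9, 11)
  task-4 needs (9, 2, 11) <= (9, 9, 11) -> finishes; pool += (1, 2, 0) = (10, 11, 11)


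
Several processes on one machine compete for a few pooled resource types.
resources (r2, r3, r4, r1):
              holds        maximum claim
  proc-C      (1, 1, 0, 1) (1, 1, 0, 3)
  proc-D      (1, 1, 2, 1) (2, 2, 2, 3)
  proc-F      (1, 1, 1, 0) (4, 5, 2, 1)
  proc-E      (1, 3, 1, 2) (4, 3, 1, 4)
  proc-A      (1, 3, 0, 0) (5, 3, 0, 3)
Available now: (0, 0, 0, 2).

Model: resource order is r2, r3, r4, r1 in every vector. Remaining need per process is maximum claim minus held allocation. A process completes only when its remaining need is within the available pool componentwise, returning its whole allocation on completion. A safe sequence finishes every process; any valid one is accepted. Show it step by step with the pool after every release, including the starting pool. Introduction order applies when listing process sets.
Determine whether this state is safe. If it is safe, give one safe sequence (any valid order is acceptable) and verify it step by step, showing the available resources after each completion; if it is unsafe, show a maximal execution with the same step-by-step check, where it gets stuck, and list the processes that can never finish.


UNSAFE.
Key observation: after proc-C, proc-D complete, (2, 2, 2, 4) is the best the pool ever gets, yet each leftover process wants more r2.
Going as far as possible: proc-C, proc-D; after that, nothing fits. Walking it through:
  pool = (0, 0, 0, 2)
  run proc-C (needs (0, 0, 0, 2), free (0, 0, 0, 2)); after release of (1, 1, 0, 1) the pool is (1, 1, 0, 3)
  run proc-D (needs (1, 1, 0, 2), free (1, 1, 0, 3)); after release of (1, 1, 2, 1) the pool is (2, 2, 2, 4)
  blocked: proc-F wants (3, 4, 1, 1), pool (2, 2, 2, 4) — not enough r2 and r3
  blocked: proc-E wants (3, 0, 0, 2), pool (2, 2, 2, 4) — not enough r2
  blocked: proc-A wants (4, 0, 0, 3), pool (2, 2, 2, 4) — not enough r2
Never able to finish: proc-F, proc-E and proc-A.


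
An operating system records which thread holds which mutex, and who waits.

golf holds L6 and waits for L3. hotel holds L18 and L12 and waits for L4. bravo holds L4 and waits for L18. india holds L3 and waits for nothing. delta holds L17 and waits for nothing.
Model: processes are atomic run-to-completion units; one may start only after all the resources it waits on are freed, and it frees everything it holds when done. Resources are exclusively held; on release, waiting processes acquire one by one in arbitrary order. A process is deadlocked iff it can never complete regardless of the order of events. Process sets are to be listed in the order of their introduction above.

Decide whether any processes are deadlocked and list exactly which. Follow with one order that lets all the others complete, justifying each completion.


Deadlocked: hotel and bravo.
Key observation: hotel -> bravo -> hotel is a circular wait — nothing in it can go first; no other process is dragged down with it.
The rest can finish in the order india, golf, delta.
Check, step by step:
  run india (it waits on nothing); releases L3
  run golf (all its waits — L3 — are resolved); releases L6
  run delta (it waits on nothing); releases L17


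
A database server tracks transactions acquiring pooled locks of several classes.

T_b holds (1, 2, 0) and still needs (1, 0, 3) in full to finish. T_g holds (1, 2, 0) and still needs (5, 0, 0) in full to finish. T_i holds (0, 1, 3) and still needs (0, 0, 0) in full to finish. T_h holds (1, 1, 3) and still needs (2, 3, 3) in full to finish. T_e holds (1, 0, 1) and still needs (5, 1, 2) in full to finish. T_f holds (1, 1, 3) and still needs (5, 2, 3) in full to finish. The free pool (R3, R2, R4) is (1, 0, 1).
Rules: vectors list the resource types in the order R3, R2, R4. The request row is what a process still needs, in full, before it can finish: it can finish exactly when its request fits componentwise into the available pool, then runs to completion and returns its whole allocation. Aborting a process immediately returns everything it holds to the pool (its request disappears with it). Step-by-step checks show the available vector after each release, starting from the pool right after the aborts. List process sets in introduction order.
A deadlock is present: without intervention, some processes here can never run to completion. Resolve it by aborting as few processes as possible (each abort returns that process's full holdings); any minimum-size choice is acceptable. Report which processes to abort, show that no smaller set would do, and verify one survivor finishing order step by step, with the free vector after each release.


The answer: abort T_g and T_e.
Key observation: T_f was stuck for good until T_g and T_e gave back (2, 2, 1); in the order shown it finishes at step 4.
Why nothing smaller works — every single abort fails: T_b alone leaves T_g blocked (short on R3); T_g alone leaves T_e blocked (short on R3); T_i alone leaves T_g blocked (short on R3); T_h alone leaves T_g blocked (short on R3); T_e alone leaves T_g blocked (short on R3); T_f alone leaves T_g blocked (short on R3).
One survivor order: T_i, T_h, T_b, T_f. Walking it through (post-abort pool first):
  pool = (3, 2, 2)
  T_i: need (0, 0, 0) fits (3, 2, 2); releases (0, 1, 3), pool now (3, 3, 5)
  T_h: need (2, 3, 3) fits (3, 3, 5); releases (1, 1, 3), pool now (4, 4, 8)
  T_b: need (1, 0, 3) fits (4, 4, 8); releases (1, 2, 0), pool now (5, 6, 8)
  T_f: need (5, 2, 3) fits (5, 6, 8); releases (1, 1, 3), pool now (6, 7, 11)


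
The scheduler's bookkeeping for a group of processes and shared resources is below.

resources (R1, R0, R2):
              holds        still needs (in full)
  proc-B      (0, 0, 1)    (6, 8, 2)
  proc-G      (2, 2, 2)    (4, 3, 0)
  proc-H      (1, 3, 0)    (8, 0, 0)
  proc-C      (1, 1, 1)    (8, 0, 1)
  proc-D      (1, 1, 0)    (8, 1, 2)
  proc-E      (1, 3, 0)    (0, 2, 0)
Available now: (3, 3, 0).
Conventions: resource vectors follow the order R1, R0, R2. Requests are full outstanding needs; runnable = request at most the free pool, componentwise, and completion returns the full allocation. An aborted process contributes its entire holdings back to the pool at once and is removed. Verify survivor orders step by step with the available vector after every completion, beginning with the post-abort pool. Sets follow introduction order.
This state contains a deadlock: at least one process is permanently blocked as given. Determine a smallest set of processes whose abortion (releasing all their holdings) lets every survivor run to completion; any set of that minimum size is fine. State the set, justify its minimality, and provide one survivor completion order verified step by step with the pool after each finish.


Abort proc-H and proc-C.
Key observation: no ordering could ever have run proc-D before the abort of proc-H and proc-C; with (2, 4, 1) back in the pool it fits at step 4.
Why nothing smaller works — every single abort fails: proc-B alone leaves proc-H blocked (short on R1); proc-G alone leaves proc-H blocked (short on R1); proc-H alone leaves proc-C blocked (short on R1); proc-C alone leaves proc-H blocked (short on R1); proc-D alone leaves proc-H blocked (short on R1); proc-E alone leaves proc-H blocked (short on R1).
Survivors finish in the order: proc-G, proc-E, proc-B, proc-D. Step-by-step check (pool after the aborts first):
  pool = (5, 7, 1)
  proc-G needs (4, 3, 0) <= (5, 7, 1) -> finishes; pool += (2, 2, 2) = (7, 9, 3)
  proc-E needs (0, 2, 0) <= (7, 9, 3) -> finishes; pool += (1, 3, 0) = (8, 12, 3)
  proc-B needs (6, 8, 2) <= (8, 12, 3) -> finishes; pool += (0, 0, 1) = (8, 12, 4)
  proc-D needs (8, 1, 2) <= (8, 12, 4) -> finishes; pool += (1, 1, 0) = (9, 13, 4)


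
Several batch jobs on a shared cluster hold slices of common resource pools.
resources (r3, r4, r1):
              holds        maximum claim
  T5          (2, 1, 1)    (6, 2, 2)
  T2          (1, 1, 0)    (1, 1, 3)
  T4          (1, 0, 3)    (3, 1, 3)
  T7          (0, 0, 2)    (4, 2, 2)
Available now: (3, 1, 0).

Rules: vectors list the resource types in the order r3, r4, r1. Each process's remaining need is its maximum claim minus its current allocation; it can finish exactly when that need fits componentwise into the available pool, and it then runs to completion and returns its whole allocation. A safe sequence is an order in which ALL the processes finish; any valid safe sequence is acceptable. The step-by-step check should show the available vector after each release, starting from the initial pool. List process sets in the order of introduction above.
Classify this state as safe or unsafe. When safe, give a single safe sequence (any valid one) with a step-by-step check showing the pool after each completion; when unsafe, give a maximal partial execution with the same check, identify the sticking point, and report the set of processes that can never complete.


The state is SAFE; one workable sequence: T4, T2, T5, T7.
Key observation: the order's first zero-slack moment is T4 ((2, 1, 0) needed, (3, 1, 0) free — a requested resource with nothing to spare).
Walking it through:
  pool = (3, 1, 0)
  T4: need (2, 1, 0) fits (3, 1, 0); releases (1, 0, 3), pool now (4, 1, 3)
  T2: need (0, 0, 3) fits (4, 1, 3); releases (1, 1, 0), pool now (5, 2, 3)
  T5: need (4, 1, 1) fits (5, 2, 3); releases (2, 1, 1), pool now (7, 3, 4)
  T7: need (4, 2, 0) fits (7, 3, 4); releases (0, 0, 2), pool now (7, 3, 6)


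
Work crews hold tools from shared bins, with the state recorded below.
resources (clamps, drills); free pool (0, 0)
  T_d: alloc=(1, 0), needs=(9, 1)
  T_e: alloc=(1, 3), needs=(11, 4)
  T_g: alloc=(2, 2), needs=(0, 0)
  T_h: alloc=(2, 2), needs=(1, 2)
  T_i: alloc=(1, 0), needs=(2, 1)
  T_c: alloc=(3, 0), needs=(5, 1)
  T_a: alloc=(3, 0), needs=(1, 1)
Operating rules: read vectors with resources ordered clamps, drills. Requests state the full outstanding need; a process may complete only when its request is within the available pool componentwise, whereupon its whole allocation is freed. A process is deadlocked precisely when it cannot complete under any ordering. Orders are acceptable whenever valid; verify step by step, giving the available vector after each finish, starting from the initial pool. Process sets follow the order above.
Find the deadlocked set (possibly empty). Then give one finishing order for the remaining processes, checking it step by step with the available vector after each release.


Nothing here is deadlocked.
Key observation: no deadlock: T_g fits now, and the freed resources carry the rest through.
The rest can finish in the order T_g, T_i, T_h, T_a, T_c, T_e, T_d. Verifying each step:
  pool = (0, 0)
  T_g needs (0, 0) <= (0, 0) -> finishes; pool += (2, 2) = (2, 2)
  T_i needs (2, 1) <= (2, 2) -> finishes; pool += (1, 0) = (3, 2)
  T_h needs (1, 2) <= (3, 2) -> finishes; pool += (2, 2) = (5, 4)
  T_a needs (1, 1) <= (5, 4) -> finishes; pool += (3, 0) = (8, 4)
  T_c needs (5, 1) <= (8, 4) -> finishes; pool += (3, 0) = (11, 4)
  T_e needs (11, 4) <= (11, 4) -> finishes; pool += (1, 3) = (12, 7)
  T_d needs (9, 1) <= (12, 7) -> finishes; pool += (1, 0) = (13, 7)


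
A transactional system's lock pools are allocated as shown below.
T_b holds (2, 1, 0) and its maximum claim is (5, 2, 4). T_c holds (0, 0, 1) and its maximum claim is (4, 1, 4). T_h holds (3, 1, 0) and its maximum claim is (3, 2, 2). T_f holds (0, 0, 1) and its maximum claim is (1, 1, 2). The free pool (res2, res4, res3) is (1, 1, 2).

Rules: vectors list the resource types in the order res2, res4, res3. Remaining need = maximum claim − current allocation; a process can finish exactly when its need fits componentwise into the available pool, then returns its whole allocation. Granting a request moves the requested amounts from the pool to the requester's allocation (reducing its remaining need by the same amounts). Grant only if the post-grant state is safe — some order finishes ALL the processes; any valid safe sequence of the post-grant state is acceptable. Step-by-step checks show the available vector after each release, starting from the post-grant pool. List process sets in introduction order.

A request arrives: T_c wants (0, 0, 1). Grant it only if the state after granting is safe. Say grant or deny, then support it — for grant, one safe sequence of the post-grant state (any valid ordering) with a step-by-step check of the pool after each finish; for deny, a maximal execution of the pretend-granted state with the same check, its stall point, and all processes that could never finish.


GRANT — the state after the grant stays safe, e.g. via T_f, T_h, T_c, T_b.
Key observation: the grant leaves (1, 1, 1) free — enough for T_f, whose release restarts the cascade.
Step-by-step check of the post-grant state:
  pool = (1, 1, 1)
  T_f: need (1, 1, 1) fits (1, 1, 1); releases (0, 0, 1), pool now (1, 1, 2)
  T_h: need (0, 1, 2) fits (1, 1, 2); releases (3, 1, 0), pool now (4, 2, 2)
  T_c: need (4, 1, 2) fits (4, 2, 2); releases (0, 0, 2), pool now (4, 2, 4)
  T_b: need (3, 1, 4) fits (4, 2, 4); releases (2, 1, 0), pool now (6, 3, 4)


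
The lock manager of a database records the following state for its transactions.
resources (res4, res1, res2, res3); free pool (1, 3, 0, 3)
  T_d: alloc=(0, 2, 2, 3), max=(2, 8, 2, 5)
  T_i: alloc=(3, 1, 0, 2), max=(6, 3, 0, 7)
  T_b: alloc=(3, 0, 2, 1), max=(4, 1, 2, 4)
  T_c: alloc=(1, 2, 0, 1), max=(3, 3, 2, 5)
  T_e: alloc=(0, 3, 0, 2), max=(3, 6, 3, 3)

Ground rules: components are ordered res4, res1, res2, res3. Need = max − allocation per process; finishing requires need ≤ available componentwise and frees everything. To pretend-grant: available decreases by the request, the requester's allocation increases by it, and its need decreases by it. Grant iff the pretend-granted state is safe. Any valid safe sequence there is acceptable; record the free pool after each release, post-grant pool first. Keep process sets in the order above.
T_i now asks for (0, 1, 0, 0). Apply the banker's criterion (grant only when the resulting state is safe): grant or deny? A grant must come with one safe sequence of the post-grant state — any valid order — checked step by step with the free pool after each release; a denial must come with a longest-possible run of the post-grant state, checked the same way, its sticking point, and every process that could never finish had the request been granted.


GRANT — the state after the grant stays safe, e.g. via T_b, T_c, T_i, T_d, T_e.
Key observation: with (1, 2, 0, 3) left after the transfer, T_b can run at once — the state stays safe.
Verifying the post-grant state step by step:
  pool = (1, 2, 0, 3)
  T_b needs (1, 1, 0, 3) <= (1, 2, 0, 3) -> finishes; pool += (3, 0, 2, 1) = (4, 2, 2, 4)
  T_c needs (2, 1, 2, 4) <= (4, 2, 2, 4) -> finishes; pool += (1, 2, 0, 1) = (5, 4, 2, 5)
  T_i needs (3, 1, 0, 5) <= (5, 4, 2, 5) -> finishes; pool += (3, 2, 0, 2) = (8, 6, 2, 7)
  T_d needs (2, 6, 0, 2) <= (8, 6, 2, 7) -> finishes; pool += (0, 2, 2, 3) = (8, 8, 4, 10)
  T_e needs (3, 3, 3, 1) <= (8, 8, 4, 10) -> finishes; pool += (0, 3, 0, 2) = (8, 11, 4, 12)


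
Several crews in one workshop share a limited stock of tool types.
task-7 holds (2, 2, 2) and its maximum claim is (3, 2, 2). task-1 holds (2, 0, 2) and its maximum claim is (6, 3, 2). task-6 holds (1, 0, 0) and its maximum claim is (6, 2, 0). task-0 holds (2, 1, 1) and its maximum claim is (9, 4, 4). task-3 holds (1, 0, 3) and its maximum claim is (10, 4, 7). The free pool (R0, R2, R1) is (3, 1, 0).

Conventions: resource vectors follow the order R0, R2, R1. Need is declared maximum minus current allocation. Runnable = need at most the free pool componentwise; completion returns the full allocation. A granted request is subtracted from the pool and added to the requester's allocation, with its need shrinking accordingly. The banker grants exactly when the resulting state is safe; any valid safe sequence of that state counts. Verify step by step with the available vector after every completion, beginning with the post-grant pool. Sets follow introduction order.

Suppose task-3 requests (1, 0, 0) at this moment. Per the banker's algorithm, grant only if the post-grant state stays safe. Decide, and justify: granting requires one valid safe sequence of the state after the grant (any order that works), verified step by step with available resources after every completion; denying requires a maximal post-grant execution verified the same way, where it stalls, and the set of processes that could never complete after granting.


GRANT — the state after the grant stays safe, e.g. via task-7, task-1, task-6, task-0, task-3.
Key observation: (2, 1, 0) free after granting still covers task-7 first, and each release covers the next.
Check on the post-grant state, step by step:
  pool = (2, 1, 0)
  task-7: need (1, 0, 0) fits (2, 1, 0); releases (2, 2, 2), pool now (4, 3, 2)
  task-1: need (4, 3, 0) fits (4, 3, 2); releases (2, 0, 2), pool now (6, 3, 4)
  task-6: need (5, 2, 0) fits (6, 3, 4); releases (1, 0, 0), pool now (7, 3, 4)
  task-0: need (7, 3, 3) fits (7, 3, 4); releases (2, 1, 1), pool now (9, 4, 5)
  task-3: need (8, 4, 4) fits (9, 4, 5); releases (2, 0, 3), pool now (11, 4, 8)


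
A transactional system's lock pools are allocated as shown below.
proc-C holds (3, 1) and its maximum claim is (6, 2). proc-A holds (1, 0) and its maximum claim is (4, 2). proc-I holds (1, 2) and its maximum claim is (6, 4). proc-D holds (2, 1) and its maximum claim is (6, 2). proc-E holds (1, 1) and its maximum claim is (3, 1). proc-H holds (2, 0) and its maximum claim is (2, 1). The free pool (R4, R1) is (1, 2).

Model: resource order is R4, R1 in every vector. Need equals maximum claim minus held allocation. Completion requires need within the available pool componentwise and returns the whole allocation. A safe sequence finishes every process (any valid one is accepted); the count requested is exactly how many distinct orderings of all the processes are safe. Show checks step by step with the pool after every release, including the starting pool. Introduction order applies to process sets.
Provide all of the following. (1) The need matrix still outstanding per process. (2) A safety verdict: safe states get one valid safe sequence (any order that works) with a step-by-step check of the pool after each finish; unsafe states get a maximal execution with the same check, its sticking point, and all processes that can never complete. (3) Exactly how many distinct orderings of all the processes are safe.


(1) Outstanding need per process (order R4, R1):
  proc-C: (3, 1)
  proc-A: (3, 2)
  proc-I: (5, 2)
  proc-D: (4, 1)
  proc-E: (2, 0)
  proc-H: (0, 1)
(2) SAFE. One safe sequence: proc-H, proc-C, proc-E, proc-I, proc-D, proc-A.
Key observation: proc-C marks the first exact bind of the order: its need (3, 1) fits the free (3, 2) with zero slack on a requested resource.
Check, step by step:
  pool = (1, 2)
  proc-H needs (0, 1) <= (1, 2) -> finishes; pool += (2, 0) = (3, 2)
  proc-C needs (3, 1) <= (3, 2) -> finishes; pool += (3, 1) = (6, 3)
  proc-E needs (2, 0) <= (6, 3) -> finishes; pool += (1, 1) = (7, 4)
  proc-I needs (5, 2) <= (7, 4) -> finishes; pool += (1, 2) = (8, 6)
  proc-D needs (4, 1) <= (8, 6) -> finishes; pool += (2, 1) = (10, 7)
  proc-A needs (3, 2) <= (10, 7) -> finishes; pool += (1, 0) = (11, 7)
(3) The exact count: 60 of the possible complete orderings are safe sequences.


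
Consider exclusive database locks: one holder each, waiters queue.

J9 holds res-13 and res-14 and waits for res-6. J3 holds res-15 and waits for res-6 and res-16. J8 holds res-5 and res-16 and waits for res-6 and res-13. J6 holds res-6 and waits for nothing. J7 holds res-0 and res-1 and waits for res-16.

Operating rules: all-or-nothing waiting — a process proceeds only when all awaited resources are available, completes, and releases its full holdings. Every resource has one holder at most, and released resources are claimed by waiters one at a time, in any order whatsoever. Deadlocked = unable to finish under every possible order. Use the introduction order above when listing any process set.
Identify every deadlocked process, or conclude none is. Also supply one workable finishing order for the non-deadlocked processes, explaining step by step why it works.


No process is deadlocked.
Key observation: the wait relation is loop-free; peeling off processes with no waits unwinds the whole state.
The rest can finish in the order J6, J9, J8, J7, J3.
Walking it through:
  run J6 (it waits on nothing); releases res-6
  J9 waits on res-6 — all released -> runs and releases res-13 and res-14
  J8 waits on res-6 and res-13 — all released -> runs and releases res-5 and res-16
  J7 waits on res-16 — all released -> runs and releases res-0 and res-1
  J3 waits on res-6 and res-16 — all released -> runs and releases res-15


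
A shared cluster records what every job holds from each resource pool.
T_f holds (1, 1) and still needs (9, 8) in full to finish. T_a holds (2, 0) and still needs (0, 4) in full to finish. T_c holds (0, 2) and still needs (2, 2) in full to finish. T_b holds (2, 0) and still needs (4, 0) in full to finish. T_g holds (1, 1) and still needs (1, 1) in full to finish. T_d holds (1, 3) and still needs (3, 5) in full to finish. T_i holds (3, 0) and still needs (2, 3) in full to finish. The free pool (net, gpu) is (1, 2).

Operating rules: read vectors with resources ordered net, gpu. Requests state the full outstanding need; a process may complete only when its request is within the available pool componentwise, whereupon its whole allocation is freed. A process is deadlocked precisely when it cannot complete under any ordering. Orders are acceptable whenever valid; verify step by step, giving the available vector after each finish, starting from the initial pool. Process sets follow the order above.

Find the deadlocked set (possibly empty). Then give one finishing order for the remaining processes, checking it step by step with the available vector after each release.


The deadlocked set is empty.
Key observation: no deadlock: T_g fits now, and the freed resources carry the rest through.
One completion order for the rest: T_g, T_c, T_i, T_b, T_d, T_a, T_f. Check, step by step:
  pool = (1, 2)
  T_g: need (1, 1) fits (1, 2); releases (1, 1), pool now (2, 3)
  T_c: need (2, 2) fits (2, 3); releases (0, 2), pool now (2, 5)
  T_i: need (2, 3) fits (2, 5); releases (3, 0), pool now (5, 5)
  T_b: need (4, 0) fits (5, 5); releases (2, 0), pool now (7, 5)
  T_d: need (3, 5) fits (7, 5); releases (1, 3), pool now (8, 8)
  T_a: need (0, 4) fits (8, 8); releases (2, 0), pool now (10, 8)
  T_f: need (9, 8) fits (10, 8); releases (1, 1), pool now (11, 9)


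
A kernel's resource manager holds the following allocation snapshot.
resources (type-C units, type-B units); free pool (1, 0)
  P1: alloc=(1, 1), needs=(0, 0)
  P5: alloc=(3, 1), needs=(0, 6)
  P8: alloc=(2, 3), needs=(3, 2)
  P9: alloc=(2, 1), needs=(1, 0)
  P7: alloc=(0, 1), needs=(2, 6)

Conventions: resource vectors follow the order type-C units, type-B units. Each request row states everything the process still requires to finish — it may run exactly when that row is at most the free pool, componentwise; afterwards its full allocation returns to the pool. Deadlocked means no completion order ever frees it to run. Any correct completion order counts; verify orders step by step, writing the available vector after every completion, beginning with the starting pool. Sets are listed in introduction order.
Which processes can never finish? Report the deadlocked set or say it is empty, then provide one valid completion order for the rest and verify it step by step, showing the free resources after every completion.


Deadlocked set: P5 and P7.
Key observation: P1, P9, P8 can finish, but then (6, 5) is all there is, and the blocked group's type-B units demands exceed it.
A valid finishing order for the others: P1, P9, P8. Walking it through:
  pool = (1, 0)
  P1 needs (0, 0) <= (1, 0) -> finishes; pool += (1, 1) = (2, 1)
  P9 needs (1, 0) <= (2, 1) -> finishes; pool += (2, 1) = (4, 2)
  P8 needs (3, 2) <= (4, 2) -> finishes; pool += (2, 3) = (6, 5)
The stuck group stays short no matter what:
  P5 still needs (0, 6) but only (6, 5) is free — short on type-B units
  P7 still needs (2, 6) but only (6, 5) is free — short on type-B units


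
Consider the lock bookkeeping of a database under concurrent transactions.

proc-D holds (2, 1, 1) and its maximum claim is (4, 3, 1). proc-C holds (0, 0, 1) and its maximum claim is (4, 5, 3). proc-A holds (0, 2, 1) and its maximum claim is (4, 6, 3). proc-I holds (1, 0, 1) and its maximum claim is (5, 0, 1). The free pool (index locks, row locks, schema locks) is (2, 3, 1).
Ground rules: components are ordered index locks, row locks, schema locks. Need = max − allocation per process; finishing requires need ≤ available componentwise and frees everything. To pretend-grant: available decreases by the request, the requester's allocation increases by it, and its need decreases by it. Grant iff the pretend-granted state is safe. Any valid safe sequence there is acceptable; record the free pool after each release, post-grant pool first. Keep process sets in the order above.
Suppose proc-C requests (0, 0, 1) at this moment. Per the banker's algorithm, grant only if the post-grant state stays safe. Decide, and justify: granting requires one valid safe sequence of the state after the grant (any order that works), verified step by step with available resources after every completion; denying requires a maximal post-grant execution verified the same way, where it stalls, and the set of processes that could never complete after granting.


GRANT: granting preserves safety; a valid post-grant sequence is proc-D, proc-I, proc-A, proc-C.
Key observation: even at the reduced pool (2, 3, 0), proc-D fits immediately, so safety survives the grant.
Step-by-step check of the post-grant state:
  pool = (2, 3, 0)
  proc-D needs (2, 2, 0) <= (2, 3, 0) -> finishes; pool += (2, 1, 1) = (4, 4, 1)
  proc-I needs (4, 0, 0) <= (4, 4, 1) -> finishes; pool += (1, 0, 1) = (5, 4, 2)
  proc-A needs (4, 4, 2) <= (5, 4, 2) -> finishes; pool += (0, 2, 1) = (5, 6, 3)
  proc-C needs (4, 5, 1) <= (5, 6, 3) -> finishes; pool += (0, 0, 2) = (5, 6, 5)


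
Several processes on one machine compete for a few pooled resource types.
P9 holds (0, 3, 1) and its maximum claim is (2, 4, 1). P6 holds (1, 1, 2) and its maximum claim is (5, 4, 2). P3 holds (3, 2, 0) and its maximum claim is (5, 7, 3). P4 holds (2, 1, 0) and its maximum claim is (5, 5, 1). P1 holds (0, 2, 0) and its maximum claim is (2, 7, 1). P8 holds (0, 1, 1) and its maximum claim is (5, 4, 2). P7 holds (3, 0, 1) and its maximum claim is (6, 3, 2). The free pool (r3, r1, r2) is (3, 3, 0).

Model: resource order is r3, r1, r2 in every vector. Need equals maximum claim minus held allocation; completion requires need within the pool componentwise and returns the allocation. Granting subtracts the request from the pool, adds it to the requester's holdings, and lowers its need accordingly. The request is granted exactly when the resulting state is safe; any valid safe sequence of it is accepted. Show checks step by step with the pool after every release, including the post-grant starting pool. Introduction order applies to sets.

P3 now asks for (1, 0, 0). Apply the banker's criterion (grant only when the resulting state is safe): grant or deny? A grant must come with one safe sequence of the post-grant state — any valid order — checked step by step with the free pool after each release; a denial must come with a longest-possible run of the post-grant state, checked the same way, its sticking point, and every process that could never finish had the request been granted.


DENY — the pretend-granted state is unsafe.
Key observation: after P9, P1 the pool peaks at (2, 8, 1), and each blocked process is short somewhere: P6 on r3; P3 on r2; P4 on r3; P8 on r3; P7 on r3.
Pretend the grant happened; the run P9, P1 goes as far as possible. Step-by-step check:
  pool = (2, 3, 0)
  P9 needs (2, 1, 0) <= (2, 3, 0) -> finishes; pool += (0, 3, 1) = (2, 6, 1)
  P1 needs (2, 5, 1) <= (2, 6, 1) -> finishes; pool += (0, 2, 0) = (2, 8, 1)
  P6 still needs (4, 3, 0) but only (2, 8, 1) is free — short on r3
  P3 still needs (1, 5, 3) but only (2, 8, 1) is free — short on r2
  P4 still needs (3, 4, 1) but only (2, 8, 1) is free — short on r3
  P8 still needs (5, 3, 1) but only (2, 8, 1) is free — short on r3
  P7 still needs (3, 3, 1) but only (2, 8, 1) is free — short on r3
Post-grant, the permanently blocked set is P6, P3, P4, P8 and P7.


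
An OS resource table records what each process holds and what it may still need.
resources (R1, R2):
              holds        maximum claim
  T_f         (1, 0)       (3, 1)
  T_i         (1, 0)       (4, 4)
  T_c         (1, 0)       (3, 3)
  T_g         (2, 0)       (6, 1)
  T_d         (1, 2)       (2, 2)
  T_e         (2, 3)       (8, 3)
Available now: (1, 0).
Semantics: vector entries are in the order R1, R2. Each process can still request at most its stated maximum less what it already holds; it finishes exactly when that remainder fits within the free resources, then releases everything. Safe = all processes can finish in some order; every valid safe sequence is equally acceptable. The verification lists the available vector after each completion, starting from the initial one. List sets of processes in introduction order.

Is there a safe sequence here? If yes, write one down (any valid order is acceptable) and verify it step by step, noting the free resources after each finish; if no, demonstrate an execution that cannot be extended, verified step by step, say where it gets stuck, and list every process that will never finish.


The state is UNSAFE.
Key observation: after T_d, T_f the pool peaks at (3, 2), and each blocked process is short somewhere: T_i on R2; T_c on R2; T_g on R1; T_e on R1.
Going as far as possible: T_d, T_f; after that, nothing fits. Step-by-step check:
  pool = (1, 0)
  T_d: need (1, 0) fits (1, 0); releases (1, 2), pool now (2, 2)
  T_f: need (2, 1) fits (2, 2); releases (1, 0), pool now (3, 2)
  blocked: T_i wants (3, 4), pool (3, 2) — not enough R2
  blocked: T_c wants (2, 3), pool (3, 2) — not enough R2
  blocked: T_g wants (4, 1), pool (3, 2) — not enough R1
  blocked: T_e wants (6, 0), pool (3, 2) — not enough R1
Never able to finish: T_i, T_c, T_g and T_e.


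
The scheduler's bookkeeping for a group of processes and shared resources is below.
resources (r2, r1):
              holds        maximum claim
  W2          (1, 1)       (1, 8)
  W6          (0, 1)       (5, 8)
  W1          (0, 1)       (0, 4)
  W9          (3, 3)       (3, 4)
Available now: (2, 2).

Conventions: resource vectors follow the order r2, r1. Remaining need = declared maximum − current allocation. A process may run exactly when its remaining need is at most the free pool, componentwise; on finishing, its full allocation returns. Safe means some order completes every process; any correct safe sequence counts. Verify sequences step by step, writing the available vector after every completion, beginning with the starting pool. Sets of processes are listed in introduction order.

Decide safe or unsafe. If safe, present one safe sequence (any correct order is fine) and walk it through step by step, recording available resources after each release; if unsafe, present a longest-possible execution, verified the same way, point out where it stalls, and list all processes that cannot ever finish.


UNSAFE — no complete ordering exists.
Key observation: after W9, W1 complete, (5, 6) is the best the pool ever gets, yet each leftover process wants more r1.
A maximal execution: W9, W1 — then nothing else fits. Verifying each step:
  pool = (2, 2)
  W9 needs (0, 1) <= (2, 2) -> finishes; pool += (3, 3) = (5, 5)
  W1 needs (0, 3) <= (5, 5) -> finishes; pool += (0, 1) = (5, 6)
  W2 still needs (0, 7) but only (5, 6) is free — short on r1
  W6 still needs (5, 7) but only (5, 6) is free — short on r1
Never able to finish: W2 and W6.


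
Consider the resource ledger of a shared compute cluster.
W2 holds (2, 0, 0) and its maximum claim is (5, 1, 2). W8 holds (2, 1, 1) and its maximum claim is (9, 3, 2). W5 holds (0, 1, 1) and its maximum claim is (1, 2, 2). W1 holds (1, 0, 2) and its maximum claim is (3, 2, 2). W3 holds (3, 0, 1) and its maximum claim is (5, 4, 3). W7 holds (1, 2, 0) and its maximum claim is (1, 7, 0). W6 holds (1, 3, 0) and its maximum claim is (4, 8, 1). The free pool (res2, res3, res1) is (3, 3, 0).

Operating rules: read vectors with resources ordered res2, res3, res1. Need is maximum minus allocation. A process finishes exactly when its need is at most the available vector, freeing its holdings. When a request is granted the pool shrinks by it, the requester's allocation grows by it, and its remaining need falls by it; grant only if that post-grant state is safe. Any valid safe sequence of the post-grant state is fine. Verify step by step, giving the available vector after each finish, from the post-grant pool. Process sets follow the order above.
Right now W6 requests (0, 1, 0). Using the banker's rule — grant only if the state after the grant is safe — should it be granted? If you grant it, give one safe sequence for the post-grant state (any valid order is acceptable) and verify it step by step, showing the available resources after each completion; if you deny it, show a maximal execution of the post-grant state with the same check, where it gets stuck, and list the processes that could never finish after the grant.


DENY: after the grant no complete ordering would exist.
Key observation: after W1, W2, W5 the pool peaks at (6, 3, 3), and each blocked process is short somewhere: W8 on res2; W3 on res3; W7 on res3; W6 on res3.
On the post-grant state, W1, W2, W5 is a maximal run — nothing extends it. Walking it through:
  pool = (3, 2, 0)
  W1 needs (2, 2, 0) <= (3, 2, 0) -> finishes; pool += (1, 0, 2) = (4, 2, 2)
  W2 needs (3, 1, 2) <= (4, 2, 2) -> finishes; pool += (2, 0, 0) = (6, 2, 2)
  W5 needs (1, 1, 1) <= (6, 2, 2) -> finishes; pool += (0, 1, 1) = (6, 3, 3)
  W8 still needs (7, 2, 1) but only (6, 3, 3) is free — short on res2
  W3 still needs (2, 4, 2) but only (6, 3, 3) is free — short on res3
  W7 still needs (0, 5, 0) but only (6, 3, 3) is free — short on res3
  W6 still needs (3, 4, 1) but only (6, 3, 3) is free — short on res3
Had the request been granted, W8, W3, W7 and W6 could never finish.
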